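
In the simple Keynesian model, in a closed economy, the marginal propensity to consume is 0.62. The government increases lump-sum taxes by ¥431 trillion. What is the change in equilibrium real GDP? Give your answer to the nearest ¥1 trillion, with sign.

−¥703 trillion

A lump-sum tax change of +¥431 trillion shifts disposable income by −¥431 trillion; first-round consumption changes by −c × ΔT = −0.62 × (+¥431 trillion) = −¥267.22 trillion.
Expenditure multiplier = 1/(1 − MPC) = 1/(1 − 0.62) = 1/0.38 ≈ 2.632.
The tax multiplier is −c × k ≈ −1.632, so ΔY = k × (−c·ΔT) = (−¥267.22 trillion) / 0.38 ≈ −¥703 trillion.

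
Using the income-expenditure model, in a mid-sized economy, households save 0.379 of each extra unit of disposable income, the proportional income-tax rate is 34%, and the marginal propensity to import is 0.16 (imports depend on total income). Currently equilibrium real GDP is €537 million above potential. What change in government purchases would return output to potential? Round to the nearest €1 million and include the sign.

−€403 million

MPC = 1 − MPS = 1 − 0.379 = 0.621.
Spending multiplier = 1/(1 − c(1−t) + m) = 1/(1 − 0.621×0.66 + 0.16) = 1/0.75014 ≈ 1.333.
Need ΔY = −€537 million, so ΔG = ΔY/k = (−€537 million) × 0.75014 ≈ −€403 million.
The government should cut government purchases by €403 million.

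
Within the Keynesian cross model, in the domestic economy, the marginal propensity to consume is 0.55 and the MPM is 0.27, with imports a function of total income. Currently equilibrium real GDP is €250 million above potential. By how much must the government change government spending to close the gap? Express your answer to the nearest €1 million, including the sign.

Spending multiplier = 1/(1 − c + m) = 1/(1 − 0.55 + 0.27) = 1/0.72 ≈ 1.389.
Need ΔY = −€250 million, so ΔG = ΔY/k = (−€250 million) × 0.72 = −€180 million.
The government should cut government spending by €180 million.

−€180 million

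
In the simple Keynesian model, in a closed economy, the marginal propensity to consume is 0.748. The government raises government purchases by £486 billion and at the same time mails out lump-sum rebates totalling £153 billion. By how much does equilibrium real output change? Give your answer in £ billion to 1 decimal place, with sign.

Expenditure multiplier = 1/(1 − MPC) = 1/(1 − 0.748) = 1/0.252 ≈ 3.968.
ΔG contributes k·ΔG = (+£486 billion) / 0.252 ≈ +£1,928.6 billion.
ΔT of −£153 billion changes first-round spending by −c·ΔT = +£114.444 billion, contributing k·(−c·ΔT) = (+£114.444 billion) / 0.252 ≈ +£454.1 billion.
Net ΔY = k(ΔG − c·ΔT) = (+£600.444 billion) / 0.252 ≈ +£2,382.7 billion.

+£2,382.7 billion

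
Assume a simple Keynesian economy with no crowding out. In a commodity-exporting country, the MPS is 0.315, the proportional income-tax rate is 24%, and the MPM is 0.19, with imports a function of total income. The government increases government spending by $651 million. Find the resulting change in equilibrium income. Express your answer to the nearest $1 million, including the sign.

MPC = 1 − MPS = 1 − 0.315 = 0.685.
Government-spending multiplier = 1/(1 − c(1−t) + m) = 1/(1 − 0.685×0.76 + 0.19) = 1/0.6694 ≈ 1.494.
ΔY = k × ΔG = (+$651 million) / 0.6694 ≈ +$973 million.

+$973 million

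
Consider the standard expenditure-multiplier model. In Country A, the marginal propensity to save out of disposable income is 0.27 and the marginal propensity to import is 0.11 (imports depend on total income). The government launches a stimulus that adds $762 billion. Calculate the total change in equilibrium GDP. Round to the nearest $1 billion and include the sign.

MPC = 1 − MPS = 1 − 0.27 = 0.73.
Government-spending multiplier = 1/(1 − c + m) = 1/(1 − 0.73 + 0.11) = 1/0.38 ≈ 2.632.
ΔY = k × ΔG = (+$762 billion) / 0.38 ≈ +$2,005 billion.

+$2,005 billion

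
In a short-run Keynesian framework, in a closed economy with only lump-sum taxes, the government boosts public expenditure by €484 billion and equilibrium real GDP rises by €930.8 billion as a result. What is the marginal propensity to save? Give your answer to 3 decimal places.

0.520

Implied spending multiplier k = ΔY/ΔG = 930.8/484 ≈ 1.9231.
Since k = 1/(1 − MPC), MPC = 1 − 1/k = 1 − ΔG/ΔY = 1 − 484/930.8 ≈ 0.480.
MPS = 1 − MPC = 0.520.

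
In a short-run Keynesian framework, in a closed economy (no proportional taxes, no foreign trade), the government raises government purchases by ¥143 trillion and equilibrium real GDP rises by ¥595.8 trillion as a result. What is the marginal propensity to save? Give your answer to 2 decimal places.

0.24

Implied spending multiplier k = ΔY/ΔG = 595.8/143 ≈ 4.1664.
Since k = 1/(1 − MPC), MPC = 1 − 1/k = 1 − ΔG/ΔY = 1 − 143/595.8 ≈ 0.76.
MPS = 1 − MPC = 0.24.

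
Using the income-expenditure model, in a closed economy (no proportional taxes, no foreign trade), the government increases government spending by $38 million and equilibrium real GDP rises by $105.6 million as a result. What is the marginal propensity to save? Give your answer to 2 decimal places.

Implied spending multiplier k = ΔY/ΔG = 105.6/38 ≈ 2.7789.
Since k = 1/(1 − MPC), MPC = 1 − 1/k = 1 − ΔG/ΔY = 1 − 38/105.6 ≈ 0.64.
MPS = 1 − MPC = 0.36.

0.36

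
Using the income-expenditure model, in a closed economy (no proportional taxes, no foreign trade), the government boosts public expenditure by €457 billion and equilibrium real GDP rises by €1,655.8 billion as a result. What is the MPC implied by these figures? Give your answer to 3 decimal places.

0.724

Implied spending multiplier k = ΔY/ΔG = 1,655.8/457 ≈ 3.6232.
Since k = 1/(1 − MPC), MPC = 1 − 1/k = 1 − ΔG/ΔY = 1 − 457/1,655.8 ≈ 0.724.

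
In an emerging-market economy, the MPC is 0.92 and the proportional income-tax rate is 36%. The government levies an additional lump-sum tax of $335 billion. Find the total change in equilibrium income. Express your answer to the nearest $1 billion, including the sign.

−$750 billion

A lump-sum tax change of +$335 billion shifts disposable income by −$335 billion; first-round consumption changes by −c × ΔT = −0.92 × (+$335 billion) = −$308.2 billion.
Expenditure multiplier = 1/(1 − c(1−t)) = 1/(1 − 0.92×0.64) = 1/0.4112 ≈ 2.432.
The tax multiplier is −c × k ≈ −2.237, so ΔY = k × (−c·ΔT) = (−$308.2 billion) / 0.4112 ≈ −$750 billion.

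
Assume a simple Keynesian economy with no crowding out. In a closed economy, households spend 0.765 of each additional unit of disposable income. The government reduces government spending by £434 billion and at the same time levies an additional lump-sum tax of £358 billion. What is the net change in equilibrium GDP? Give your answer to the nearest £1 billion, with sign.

−£3,012 billion

Expenditure multiplier = 1/(1 − MPC) = 1/(1 − 0.765) = 1/0.235 ≈ 4.255.
ΔG contributes k·ΔG = (−£434 billion) / 0.235 ≈ −£1,846.8 billion.
ΔT of +£358 billion changes first-round spending by −c·ΔT = −£273.87 billion, contributing k·(−c·ΔT) = (−£273.87 billion) / 0.235 ≈ −£1,165.4 billion.
Net ΔY = k(ΔG − c·ΔT) = (−£707.87 billion) / 0.235 ≈ −£3,012 billion.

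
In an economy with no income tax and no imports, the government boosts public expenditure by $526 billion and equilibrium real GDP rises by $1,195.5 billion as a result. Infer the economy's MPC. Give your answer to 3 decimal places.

Implied spending multiplier k = ΔY/ΔG = 1,195.5/526 ≈ 2.2728.
Since k = 1/(1 − MPC), MPC = 1 − 1/k = 1 − ΔG/ΔY = 1 − 526/1,195.5 ≈ 0.560.

0.560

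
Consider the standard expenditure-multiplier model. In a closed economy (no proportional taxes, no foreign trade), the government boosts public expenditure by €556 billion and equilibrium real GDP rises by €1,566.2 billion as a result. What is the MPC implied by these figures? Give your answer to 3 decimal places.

Implied spending multiplier k = ΔY/ΔG = 1,566.2/556 ≈ 2.8169.
Since k = 1/(1 − MPC), MPC = 1 − 1/k = 1 − ΔG/ΔY = 1 − 556/1,566.2 ≈ 0.645.

0.645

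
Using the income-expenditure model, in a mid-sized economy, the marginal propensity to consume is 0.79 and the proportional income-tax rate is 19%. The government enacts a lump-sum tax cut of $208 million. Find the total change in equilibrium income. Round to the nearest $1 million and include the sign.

+$456 million

A lump-sum tax change of −$208 million shifts disposable income by +$208 million; first-round consumption changes by −c × ΔT = −0.79 × (−$208 million) = +$164.32 million.
Expenditure multiplier = 1/(1 − c(1−t)) = 1/(1 − 0.79×0.81) = 1/0.3601 ≈ 2.777.
The tax multiplier is −c × k ≈ −2.194, so ΔY = k × (−c·ΔT) = (+$164.32 million) / 0.3601 ≈ +$456 million.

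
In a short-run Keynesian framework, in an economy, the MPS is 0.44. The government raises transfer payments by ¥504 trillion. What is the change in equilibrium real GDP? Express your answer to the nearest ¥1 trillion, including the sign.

MPC = 1 − MPS = 1 − 0.44 = 0.56.
The transfer change shifts disposable income by +¥504 trillion, so first-round consumption changes by c·ΔTR = 0.56 × (+¥504 trillion) = +¥282.24 trillion.
Expenditure multiplier = 1/(1 − MPC) = 1/(1 − 0.56) = 1/0.44 ≈ 2.273.
The transfer multiplier is c × k ≈ 1.273, so ΔY = k × (c·ΔTR) = (+¥282.24 trillion) / 0.44 ≈ +¥641 trillion.

+¥641 trillion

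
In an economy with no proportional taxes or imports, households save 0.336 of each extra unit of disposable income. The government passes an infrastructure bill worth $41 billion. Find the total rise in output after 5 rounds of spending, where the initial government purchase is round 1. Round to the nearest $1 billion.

MPC = 1 − MPS = 1 − 0.336 = 0.664.
Round 1 adds ΔG = $41 billion; each later round is MPC = 0.664 times the previous.
After 5 rounds: 41 + 27.224 + 18.076736 + 12.002952704 + 7.969960595456 = ΔG·(1 − c^5)/(1 − c) = 41 × (1 − 0.129074483789824)/0.336 ≈ $106 billion.

$106 billion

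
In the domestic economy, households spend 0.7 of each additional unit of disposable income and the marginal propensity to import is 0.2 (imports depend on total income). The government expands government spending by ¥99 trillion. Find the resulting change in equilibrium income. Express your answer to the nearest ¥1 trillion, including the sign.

+¥198 trillion

Government-spending multiplier = 1/(1 − c + m) = 1/(1 − 0.7 + 0.2) = 1/0.5 = 2.
ΔY = k × ΔG = (+¥99 trillion) / 0.5 = +¥198 trillion.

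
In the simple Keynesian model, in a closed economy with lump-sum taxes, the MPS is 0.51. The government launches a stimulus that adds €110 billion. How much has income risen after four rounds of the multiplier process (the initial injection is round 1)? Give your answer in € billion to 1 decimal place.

€203.3 billion

MPC = 1 − MPS = 1 − 0.51 = 0.49.
Round 1 adds ΔG = €110 billion; each later round is MPC = 0.49 times the previous.
After 4 rounds: 110 + 53.9 + 26.411 + 12.94139 = ΔG·(1 − c^4)/(1 − c) = 110 × (1 − 0.05764801)/0.51 ≈ €203.3 billion.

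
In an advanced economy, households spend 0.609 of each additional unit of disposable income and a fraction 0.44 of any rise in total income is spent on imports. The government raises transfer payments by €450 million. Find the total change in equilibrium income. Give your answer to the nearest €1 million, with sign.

The transfer change shifts disposable income by +€450 million, so first-round consumption changes by c·ΔTR = 0.609 × (+€450 million) = +€274.05 million.
Expenditure multiplier = 1/(1 − c + m) = 1/(1 − 0.609 + 0.44) = 1/0.831 ≈ 1.203.
The transfer multiplier is c × k ≈ 0.733, so ΔY = k × (c·ΔTR) = (+€274.05 million) / 0.831 ≈ +€330 million.

+€330 million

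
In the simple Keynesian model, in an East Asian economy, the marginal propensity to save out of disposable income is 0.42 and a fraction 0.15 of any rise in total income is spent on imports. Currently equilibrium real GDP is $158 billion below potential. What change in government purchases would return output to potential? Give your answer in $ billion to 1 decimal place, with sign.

MPC = 1 − MPS = 1 − 0.42 = 0.58.
Spending multiplier = 1/(1 − c + m) = 1/(1 − 0.58 + 0.15) = 1/0.57 ≈ 1.754.
Need ΔY = +$158 billion, so ΔG = ΔY/k = (+$158 billion) × 0.57 ≈ +$90.1 billion.
The government should increase government purchases by $90.1 billion.

+$90.1 billion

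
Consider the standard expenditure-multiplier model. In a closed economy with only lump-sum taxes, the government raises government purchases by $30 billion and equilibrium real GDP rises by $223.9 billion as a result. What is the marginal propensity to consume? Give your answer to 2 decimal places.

Implied spending multiplier k = ΔY/ΔG = 223.9/30 ≈ 7.4633.
Since k = 1/(1 − MPC), MPC = 1 − 1/k = 1 − ΔG/ΔY = 1 − 30/223.9 ≈ 0.87.

0.87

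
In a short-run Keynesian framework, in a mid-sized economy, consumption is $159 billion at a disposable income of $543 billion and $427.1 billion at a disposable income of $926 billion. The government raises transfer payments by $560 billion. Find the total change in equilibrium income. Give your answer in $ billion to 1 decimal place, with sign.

+$1,306.7 billion

MPC = ΔC/ΔYd = (427.1 − 159)/(926 − 543) = 268.1/383 = 0.7.
The transfer change shifts disposable income by +$560 billion, so first-round consumption changes by c·ΔTR = 0.7 × (+$560 billion) = +$392 billion.
Expenditure multiplier = 1/(1 − MPC) = 1/(1 − 0.7) = 1/0.3 ≈ 3.333.
The transfer multiplier is c × k ≈ 2.333, so ΔY = k × (c·ΔTR) = (+$392 billion) / 0.3 ≈ +$1,306.7 billion.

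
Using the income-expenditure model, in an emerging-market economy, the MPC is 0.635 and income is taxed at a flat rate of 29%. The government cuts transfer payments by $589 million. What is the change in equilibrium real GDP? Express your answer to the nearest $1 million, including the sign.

−$681 million

The transfer change shifts disposable income by −$589 million, so first-round consumption changes by c·ΔTR = 0.635 × (−$589 million) = −$374.015 million.
Expenditure multiplier = 1/(1 − c(1−t)) = 1/(1 − 0.635×0.71) = 1/0.54915 ≈ 1.821.
The transfer multiplier is c × k ≈ 1.156, so ΔY = k × (c·ΔTR) = (−$374.015 million) / 0.54915 ≈ −$681 million.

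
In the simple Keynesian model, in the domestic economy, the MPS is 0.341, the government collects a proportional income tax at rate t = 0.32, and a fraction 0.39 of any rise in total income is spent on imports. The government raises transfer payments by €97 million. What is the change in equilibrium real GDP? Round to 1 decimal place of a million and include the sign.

MPC = 1 − MPS = 1 − 0.341 = 0.659.
The transfer change shifts disposable income by +€97 million, so first-round consumption changes by c·ΔTR = 0.659 × (+€97 million) = +€63.923 million.
Expenditure multiplier = 1/(1 − c(1−t) + m) = 1/(1 − 0.659×0.68 + 0.39) = 1/0.94188 ≈ 1.062.
The transfer multiplier is c × k ≈ 0.7, so ΔY = k × (c·ΔTR) = (+€63.923 million) / 0.94188 ≈ +€67.9 million.

+€67.9 million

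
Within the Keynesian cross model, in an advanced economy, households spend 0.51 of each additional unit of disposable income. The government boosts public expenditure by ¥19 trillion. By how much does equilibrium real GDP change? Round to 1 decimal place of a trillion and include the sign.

Spending multiplier = 1/(1 − MPC) = 1/(1 − 0.51) = 1/0.49 ≈ 2.041.
ΔY = k × ΔG = (+¥19 trillion) / 0.49 ≈ +¥38.8 trillion.

+¥38.8 trillion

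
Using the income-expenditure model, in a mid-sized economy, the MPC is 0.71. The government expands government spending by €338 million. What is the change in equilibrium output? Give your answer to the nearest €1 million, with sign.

Spending multiplier = 1/(1 − MPC) = 1/(1 − 0.71) = 1/0.29 ≈ 3.448.
ΔY = k × ΔG = (+€338 million) / 0.29 ≈ +€1,166 million.

+€1,166 million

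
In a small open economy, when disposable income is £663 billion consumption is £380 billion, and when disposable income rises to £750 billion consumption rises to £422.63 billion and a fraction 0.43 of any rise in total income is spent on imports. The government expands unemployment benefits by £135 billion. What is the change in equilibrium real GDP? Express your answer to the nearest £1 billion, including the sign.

+£70 billion

MPC = ΔC/ΔYd = (422.63 − 380)/(750 − 663) = 42.63/87 = 0.49.
The transfer change shifts disposable income by +£135 billion, so first-round consumption changes by c·ΔTR = 0.49 × (+£135 billion) = +£66.15 billion.
Expenditure multiplier = 1/(1 − c + m) = 1/(1 − 0.49 + 0.43) = 1/0.94 ≈ 1.064.
The transfer multiplier is c × k ≈ 0.521, so ΔY = k × (c·ΔTR) = (+£66.15 billion) / 0.94 ≈ +£70 billion.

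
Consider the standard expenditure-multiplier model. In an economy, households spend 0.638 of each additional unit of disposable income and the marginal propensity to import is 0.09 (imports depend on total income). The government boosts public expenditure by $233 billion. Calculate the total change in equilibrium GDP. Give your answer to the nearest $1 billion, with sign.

Government-spending multiplier = 1/(1 − c + m) = 1/(1 − 0.638 + 0.09) = 1/0.452 ≈ 2.212.
ΔY = k × ΔG = (+$233 billion) / 0.452 ≈ +$515 billion.

+$515 billion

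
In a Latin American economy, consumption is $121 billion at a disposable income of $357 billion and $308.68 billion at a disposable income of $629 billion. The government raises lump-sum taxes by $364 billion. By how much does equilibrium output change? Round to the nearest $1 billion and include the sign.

−$810 billion

MPC = ΔC/ΔYd = (308.68 − 121)/(629 − 357) = 187.68/272 = 0.69.
A lump-sum tax change of +$364 billion shifts disposable income by −$364 billion; first-round consumption changes by −c × ΔT = −0.69 × (+$364 billion) = −$251.16 billion.
Expenditure multiplier = 1/(1 − MPC) = 1/(1 − 0.69) = 1/0.31 ≈ 3.226.
The tax multiplier is −c × k ≈ −2.226, so ΔY = k × (−c·ΔT) = (−$251.16 billion) / 0.31 ≈ −$810 billion.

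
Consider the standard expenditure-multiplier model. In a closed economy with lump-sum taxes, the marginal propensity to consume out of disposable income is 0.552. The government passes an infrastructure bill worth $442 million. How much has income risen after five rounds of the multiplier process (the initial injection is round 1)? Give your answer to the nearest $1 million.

$936 million

Round 1 adds ΔG = $442 million; each later round is MPC = 0.552 times the previous.
After 5 rounds: 442 + 243.984 + 134.679168 + 74.342900736 + 41.037281206272 = ΔG·(1 − c^5)/(1 − c) = 442 × (1 − 0.051250179244032)/0.448 ≈ $936 million.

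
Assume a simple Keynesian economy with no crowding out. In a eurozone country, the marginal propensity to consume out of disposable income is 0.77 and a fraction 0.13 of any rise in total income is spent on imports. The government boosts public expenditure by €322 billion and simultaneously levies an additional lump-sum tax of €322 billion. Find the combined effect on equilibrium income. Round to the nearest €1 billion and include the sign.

+€206 billion

Expenditure multiplier = 1/(1 − c + m) = 1/(1 − 0.77 + 0.13) = 1/0.36 ≈ 2.778.
ΔG contributes k·ΔG = (+€322 billion) / 0.36 ≈ +€894.4 billion.
ΔT of +€322 billion changes first-round spending by −c·ΔT = −€247.94 billion, contributing k·(−c·ΔT) = (−€247.94 billion) / 0.36 ≈ −€688.7 billion.
Net ΔY = k(ΔG − c·ΔT) = (+€74.06 billion) / 0.36 ≈ +€206 billion.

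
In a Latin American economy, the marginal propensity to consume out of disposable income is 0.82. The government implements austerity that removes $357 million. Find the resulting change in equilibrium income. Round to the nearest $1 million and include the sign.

−$1,983 million

Expenditure multiplier = 1/(1 − MPC) = 1/(1 − 0.82) = 1/0.18 ≈ 5.556.
ΔY = k × ΔG = (−$357 million) / 0.18 ≈ −$1,983 million.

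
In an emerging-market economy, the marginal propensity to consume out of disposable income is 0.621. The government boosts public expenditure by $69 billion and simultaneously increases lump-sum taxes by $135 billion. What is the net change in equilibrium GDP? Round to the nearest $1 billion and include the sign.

Expenditure multiplier = 1/(1 − MPC) = 1/(1 − 0.621) = 1/0.379 ≈ 2.639.
ΔG contributes k·ΔG = (+$69 billion) / 0.379 ≈ +$182.1 billion.
ΔT of +$135 billion changes first-round spending by −c·ΔT = −$83.835 billion, contributing k·(−c·ΔT) = (−$83.835 billion) / 0.379 ≈ −$221.2 billion.
Net ΔY = k(ΔG − c·ΔT) = (−$14.835 billion) / 0.379 ≈ −$39 billion.

−$39 billion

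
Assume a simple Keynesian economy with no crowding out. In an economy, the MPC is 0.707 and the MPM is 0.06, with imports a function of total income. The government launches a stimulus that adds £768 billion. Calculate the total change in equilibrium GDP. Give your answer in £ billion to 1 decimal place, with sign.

Government-spending multiplier = 1/(1 − c + m) = 1/(1 − 0.707 + 0.06) = 1/0.353 ≈ 2.833.
ΔY = k × ΔG = (+£768 billion) / 0.353 ≈ +£2,175.6 billion.

+£2,175.6 billion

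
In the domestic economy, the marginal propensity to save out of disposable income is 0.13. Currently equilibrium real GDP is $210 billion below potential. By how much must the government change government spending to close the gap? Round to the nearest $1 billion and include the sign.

MPC = 1 − MPS = 1 − 0.13 = 0.87.
Spending multiplier = 1/(1 − MPC) = 1/(1 − 0.87) = 1/0.13 ≈ 7.692.
Need ΔY = +$210 billion, so ΔG = ΔY/k = (+$210 billion) × 0.13 ≈ +$27 billion.
The government should increase government spending by $27 billion.

+$27 billion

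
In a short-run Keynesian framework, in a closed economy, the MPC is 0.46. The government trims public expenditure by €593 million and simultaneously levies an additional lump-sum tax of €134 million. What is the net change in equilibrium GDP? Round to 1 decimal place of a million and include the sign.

Expenditure multiplier = 1/(1 − MPC) = 1/(1 − 0.46) = 1/0.54 ≈ 1.852.
ΔG contributes k·ΔG = (−€593 million) / 0.54 ≈ −€1,098.1 million.
ΔT of +€134 million changes first-round spending by −c·ΔT = −€61.64 million, contributing k·(−c·ΔT) = (−€61.64 million) / 0.54 ≈ −€114.1 million.
Net ΔY = k(ΔG − c·ΔT) = (−€654.64 million) / 0.54 ≈ −€1,212.3 million.

−€1,212.3 million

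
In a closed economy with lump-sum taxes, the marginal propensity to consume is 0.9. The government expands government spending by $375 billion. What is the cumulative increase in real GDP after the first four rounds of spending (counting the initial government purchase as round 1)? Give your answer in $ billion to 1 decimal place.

$1,289.6 billion

Round 1 adds ΔG = $375 billion; each later round is MPC = 0.9 times the previous.
After 4 rounds: 375 + 337.5 + 303.75 + 273.375 = ΔG·(1 − c^4)/(1 − c) = 375 × (1 − 0.6561)/0.1 ≈ $1,289.6 billion.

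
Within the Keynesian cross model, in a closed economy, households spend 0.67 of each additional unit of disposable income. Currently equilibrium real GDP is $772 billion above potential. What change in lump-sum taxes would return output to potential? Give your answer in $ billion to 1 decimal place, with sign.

Spending multiplier = 1/(1 − MPC) = 1/(1 − 0.67) = 1/0.33 ≈ 3.03.
Tax multiplier = −c·k = −0.67/0.33 ≈ −2.03. Need ΔY = −$772 billion, so ΔT = ΔY/(−c·k) = −(−$772 billion) × 0.33 / 0.67 ≈ +$380.2 billion.
The government should raise lump-sum taxes by $380.2 billion.

+$380.2 billion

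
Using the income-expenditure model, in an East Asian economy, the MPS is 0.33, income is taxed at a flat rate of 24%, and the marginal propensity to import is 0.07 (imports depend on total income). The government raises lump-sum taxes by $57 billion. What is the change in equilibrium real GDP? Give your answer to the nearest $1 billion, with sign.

−$68 billion

MPC = 1 − MPS = 1 − 0.33 = 0.67.
A lump-sum tax change of +$57 billion shifts disposable income by −$57 billion; first-round consumption changes by −c × ΔT = −0.67 × (+$57 billion) = −$38.19 billion.
Expenditure multiplier = 1/(1 − c(1−t) + m) = 1/(1 − 0.67×0.76 + 0.07) = 1/0.5608 ≈ 1.783.
The tax multiplier is −c × k ≈ −1.195, so ΔY = k × (−c·ΔT) = (−$38.19 billion) / 0.5608 ≈ −$68 billion.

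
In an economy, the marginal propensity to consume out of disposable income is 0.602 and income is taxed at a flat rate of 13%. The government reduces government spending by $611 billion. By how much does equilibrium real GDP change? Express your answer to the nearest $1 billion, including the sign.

−$1,283 billion

Spending multiplier = 1/(1 − c(1−t)) = 1/(1 − 0.602×0.87) = 1/0.47626 ≈ 2.1.
ΔY = k × ΔG = (−$611 billion) / 0.47626 ≈ −$1,283 billion.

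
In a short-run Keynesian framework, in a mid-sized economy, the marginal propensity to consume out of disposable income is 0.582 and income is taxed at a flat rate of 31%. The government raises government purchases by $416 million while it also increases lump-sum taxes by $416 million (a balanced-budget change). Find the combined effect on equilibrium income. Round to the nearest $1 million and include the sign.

+$291 million

Expenditure multiplier = 1/(1 − c(1−t)) = 1/(1 − 0.582×0.69) = 1/0.59842 ≈ 1.671.
ΔG contributes k·ΔG = (+$416 million) / 0.59842 ≈ +$695.2 million.
ΔT of +$416 million changes first-round spending by −c·ΔT = −$242.112 million, contributing k·(−c·ΔT) = (−$242.112 million) / 0.59842 ≈ −$404.6 million.
Net ΔY = k(ΔG − c·ΔT) = (+$173.888 million) / 0.59842 ≈ +$291 million.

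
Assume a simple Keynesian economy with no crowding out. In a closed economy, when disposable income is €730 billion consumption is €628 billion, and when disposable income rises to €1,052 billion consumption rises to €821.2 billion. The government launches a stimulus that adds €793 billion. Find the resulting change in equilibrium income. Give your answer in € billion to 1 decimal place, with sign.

MPC = ΔC/ΔYd = (821.2 − 628)/(1,052 − 730) = 193.2/322 = 0.6.
Expenditure multiplier = 1/(1 − MPC) = 1/(1 − 0.6) = 1/0.4 = 2.5.
ΔY = k × ΔG = (+€793 billion) / 0.4 = +€1,982.5 billion.

+€1,982.5 billion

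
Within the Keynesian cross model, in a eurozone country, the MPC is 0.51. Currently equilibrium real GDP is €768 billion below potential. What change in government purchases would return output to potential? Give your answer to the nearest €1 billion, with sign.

Spending multiplier = 1/(1 − MPC) = 1/(1 − 0.51) = 1/0.49 ≈ 2.041.
Need ΔY = +€768 billion, so ΔG = ΔY/k = (+€768 billion) × 0.49 ≈ +€376 billion.
The government should increase government purchases by €376 billion.

+€376 billion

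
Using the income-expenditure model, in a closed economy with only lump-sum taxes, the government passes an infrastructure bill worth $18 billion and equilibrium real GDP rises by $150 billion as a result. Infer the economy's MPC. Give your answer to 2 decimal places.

Implied spending multiplier k = ΔY/ΔG = 150/18 ≈ 8.3333.
Since k = 1/(1 − MPC), MPC = 1 − 1/k = 1 − ΔG/ΔY = 1 − 18/150 = 0.88.

0.88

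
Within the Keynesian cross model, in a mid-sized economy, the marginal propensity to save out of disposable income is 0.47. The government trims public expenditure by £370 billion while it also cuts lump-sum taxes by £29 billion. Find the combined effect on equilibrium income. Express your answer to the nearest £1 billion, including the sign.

−£755 billion

MPC = 1 − MPS = 1 − 0.47 = 0.53.
Expenditure multiplier = 1/(1 − MPC) = 1/(1 − 0.53) = 1/0.47 ≈ 2.128.
ΔG contributes k·ΔG = (−£370 billion) / 0.47 ≈ −£787.2 billion.
ΔT of −£29 billion changes first-round spending by −c·ΔT = +£15.37 billion, contributing k·(−c·ΔT) = (+£15.37 billion) / 0.47 ≈ +£32.7 billion.
Net ΔY = k(ΔG − c·ΔT) = (−£354.63 billion) / 0.47 ≈ −£755 billion.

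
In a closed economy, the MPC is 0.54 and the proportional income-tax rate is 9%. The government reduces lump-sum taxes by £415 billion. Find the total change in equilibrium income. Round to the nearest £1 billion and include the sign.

+£441 billion

A lump-sum tax change of −£415 billion shifts disposable income by +£415 billion; first-round consumption changes by −c × ΔT = −0.54 × (−£415 billion) = +£224.1 billion.
Expenditure multiplier = 1/(1 − c(1−t)) = 1/(1 − 0.54×0.91) = 1/0.5086 ≈ 1.966.
The tax multiplier is −c × k ≈ −1.062, so ΔY = k × (−c·ΔT) = (+£224.1 billion) / 0.5086 ≈ +£441 billion.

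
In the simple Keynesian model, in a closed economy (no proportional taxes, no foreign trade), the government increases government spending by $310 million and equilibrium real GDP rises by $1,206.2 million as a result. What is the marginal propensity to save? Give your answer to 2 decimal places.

0.26

Implied spending multiplier k = ΔY/ΔG = 1,206.2/310 ≈ 3.891.
Since k = 1/(1 − MPC), MPC = 1 − 1/k = 1 − ΔG/ΔY = 1 − 310/1,206.2 ≈ 0.74.
MPS = 1 − MPC = 0.26.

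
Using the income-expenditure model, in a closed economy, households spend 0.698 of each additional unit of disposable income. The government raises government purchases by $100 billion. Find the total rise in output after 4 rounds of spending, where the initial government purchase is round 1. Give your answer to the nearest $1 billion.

$253 billion

Round 1 adds ΔG = $100 billion; each later round is MPC = 0.698 times the previous.
After 4 rounds: 100 + 69.8 + 48.7204 + 34.0068392 = ΔG·(1 − c^4)/(1 − c) = 100 × (1 − 0.237367737616)/0.302 ≈ $253 billion.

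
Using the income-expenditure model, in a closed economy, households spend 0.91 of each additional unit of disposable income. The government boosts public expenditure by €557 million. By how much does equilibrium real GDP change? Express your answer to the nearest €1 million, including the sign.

Spending multiplier = 1/(1 − MPC) = 1/(1 − 0.91) = 1/0.09 ≈ 11.111.
ΔY = k × ΔG = (+€557 million) / 0.09 ≈ +€6,189 million.

+€6,189 million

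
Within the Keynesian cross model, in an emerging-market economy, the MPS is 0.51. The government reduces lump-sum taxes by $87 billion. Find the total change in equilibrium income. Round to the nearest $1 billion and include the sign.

+$84 billion

MPC = 1 − MPS = 1 − 0.51 = 0.49.
A lump-sum tax change of −$87 billion shifts disposable income by +$87 billion; first-round consumption changes by −c × ΔT = −0.49 × (−$87 billion) = +$42.63 billion.
Expenditure multiplier = 1/(1 − MPC) = 1/(1 − 0.49) = 1/0.51 ≈ 1.961.
The tax multiplier is −c × k ≈ −0.961, so ΔY = k × (−c·ΔT) = (+$42.63 billion) / 0.51 ≈ +$84 billion.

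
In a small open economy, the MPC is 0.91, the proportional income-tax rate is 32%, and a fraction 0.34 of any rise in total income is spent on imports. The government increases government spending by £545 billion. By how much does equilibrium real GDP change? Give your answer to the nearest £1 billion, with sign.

Expenditure multiplier = 1/(1 − c(1−t) + m) = 1/(1 − 0.91×0.68 + 0.34) = 1/0.7212 ≈ 1.387.
ΔY = k × ΔG = (+£545 billion) / 0.7212 ≈ +£756 billion.

+£756 billion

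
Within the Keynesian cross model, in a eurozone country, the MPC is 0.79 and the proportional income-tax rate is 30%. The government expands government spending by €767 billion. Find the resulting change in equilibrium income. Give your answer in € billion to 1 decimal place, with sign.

Government-spending multiplier = 1/(1 − c(1−t)) = 1/(1 − 0.79×0.7) = 1/0.447 ≈ 2.237.
ΔY = k × ΔG = (+€767 billion) / 0.447 ≈ +€1,715.9 billion.

+€1,715.9 billion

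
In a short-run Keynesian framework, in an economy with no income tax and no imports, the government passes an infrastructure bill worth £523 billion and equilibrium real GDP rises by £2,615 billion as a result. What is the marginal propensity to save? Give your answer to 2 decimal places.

Implied spending multiplier k = ΔY/ΔG = 2,615/523 = 5.
Since k = 1/(1 − MPC), MPC = 1 − 1/k = 1 − ΔG/ΔY = 1 − 523/2,615 = 0.80.
MPS = 1 − MPC = 0.20.

0.20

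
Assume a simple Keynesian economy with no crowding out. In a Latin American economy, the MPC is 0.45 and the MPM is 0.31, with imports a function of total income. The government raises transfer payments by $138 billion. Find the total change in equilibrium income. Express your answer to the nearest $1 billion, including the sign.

The transfer change shifts disposable income by +$138 billion, so first-round consumption changes by c·ΔTR = 0.45 × (+$138 billion) = +$62.1 billion.
Expenditure multiplier = 1/(1 − c + m) = 1/(1 − 0.45 + 0.31) = 1/0.86 ≈ 1.163.
The transfer multiplier is c × k ≈ 0.523, so ΔY = k × (c·ΔTR) = (+$62.1 billion) / 0.86 ≈ +$72 billion.

+$72 billion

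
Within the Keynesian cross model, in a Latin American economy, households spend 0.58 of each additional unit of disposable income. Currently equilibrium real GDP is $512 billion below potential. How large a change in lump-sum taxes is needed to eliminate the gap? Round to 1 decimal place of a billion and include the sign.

Spending multiplier = 1/(1 − MPC) = 1/(1 − 0.58) = 1/0.42 ≈ 2.381.
Tax multiplier = −c·k = −0.58/0.42 ≈ −1.381. Need ΔY = +$512 billion, so ΔT = ΔY/(−c·k) = −(+$512 billion) × 0.42 / 0.58 ≈ −$370.8 billion.
The government should cut lump-sum taxes by $370.8 billion.

−$370.8 billion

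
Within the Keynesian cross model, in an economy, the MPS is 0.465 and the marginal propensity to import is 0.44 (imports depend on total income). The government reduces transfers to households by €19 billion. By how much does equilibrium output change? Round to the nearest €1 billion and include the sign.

−€11 billion

MPC = 1 − MPS = 1 − 0.465 = 0.535.
The transfer change shifts disposable income by −€19 billion, so first-round consumption changes by c·ΔTR = 0.535 × (−€19 billion) = −€10.165 billion.
Expenditure multiplier = 1/(1 − c + m) = 1/(1 − 0.535 + 0.44) = 1/0.905 ≈ 1.105.
The transfer multiplier is c × k ≈ 0.591, so ΔY = k × (c·ΔTR) = (−€10.165 billion) / 0.905 ≈ −€11 billion.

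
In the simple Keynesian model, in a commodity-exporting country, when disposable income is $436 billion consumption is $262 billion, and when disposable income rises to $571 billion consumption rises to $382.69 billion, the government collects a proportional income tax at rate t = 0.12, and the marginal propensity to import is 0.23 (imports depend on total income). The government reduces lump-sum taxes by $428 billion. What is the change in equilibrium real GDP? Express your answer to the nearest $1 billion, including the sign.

MPC = ΔC/ΔYd = (382.69 − 262)/(571 − 436) = 120.69/135 = 0.894.
A lump-sum tax change of −$428 billion shifts disposable income by +$428 billion; first-round consumption changes by −c × ΔT = −0.894 × (−$428 billion) = +$382.632 billion.
Expenditure multiplier = 1/(1 − c(1−t) + m) = 1/(1 − 0.894×0.88 + 0.23) = 1/0.44328 ≈ 2.256.
The tax multiplier is −c × k ≈ −2.017, so ΔY = k × (−c·ΔT) = (+$382.632 billion) / 0.44328 ≈ +$863 billion.

+$863 billion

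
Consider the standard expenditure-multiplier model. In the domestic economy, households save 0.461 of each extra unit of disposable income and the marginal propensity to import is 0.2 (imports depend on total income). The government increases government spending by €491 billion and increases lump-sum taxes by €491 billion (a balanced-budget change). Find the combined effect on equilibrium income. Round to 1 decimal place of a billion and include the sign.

+€342.4 billion

MPC = 1 − MPS = 1 − 0.461 = 0.539.
Expenditure multiplier = 1/(1 − c + m) = 1/(1 − 0.539 + 0.2) = 1/0.661 ≈ 1.513.
ΔG contributes k·ΔG = (+€491 billion) / 0.661 ≈ +€742.8 billion.
ΔT of +€491 billion changes first-round spending by −c·ΔT = −€264.649 billion, contributing k·(−c·ΔT) = (−€264.649 billion) / 0.661 ≈ −€400.4 billion.
Net ΔY = k(ΔG − c·ΔT) = (+€226.351 billion) / 0.661 ≈ +€342.4 billion.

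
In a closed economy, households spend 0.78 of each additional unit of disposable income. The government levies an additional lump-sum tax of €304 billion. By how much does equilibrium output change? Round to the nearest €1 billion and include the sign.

−€1,078 billion

A lump-sum tax change of +€304 billion shifts disposable income by −€304 billion; first-round consumption changes by −c × ΔT = −0.78 × (+€304 billion) = −€237.12 billion.
Expenditure multiplier = 1/(1 − MPC) = 1/(1 − 0.78) = 1/0.22 ≈ 4.545.
The tax multiplier is −c × k ≈ −3.545, so ΔY = k × (−c·ΔT) = (−€237.12 billion) / 0.22 ≈ −€1,078 billion.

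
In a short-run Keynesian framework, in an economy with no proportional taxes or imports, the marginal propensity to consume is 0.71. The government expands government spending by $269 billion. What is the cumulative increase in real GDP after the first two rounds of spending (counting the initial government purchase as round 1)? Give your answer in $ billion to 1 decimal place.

Round 1 adds ΔG = $269 billion; each later round is MPC = 0.71 times the previous.
After 2 rounds: 269 + 190.99 = ΔG·(1 − c^2)/(1 − c) = 269 × (1 − 0.5041)/0.29 ≈ $460 billion.

$460.0 billion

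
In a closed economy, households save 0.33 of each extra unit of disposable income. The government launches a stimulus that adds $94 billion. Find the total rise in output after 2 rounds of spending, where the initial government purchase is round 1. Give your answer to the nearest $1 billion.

$157 billion

MPC = 1 − MPS = 1 − 0.33 = 0.67.
Round 1 adds ΔG = $94 billion; each later round is MPC = 0.67 times the previous.
After 2 rounds: 94 + 62.98 = ΔG·(1 − c^2)/(1 − c) = 94 × (1 − 0.4489)/0.33 ≈ $157 billion.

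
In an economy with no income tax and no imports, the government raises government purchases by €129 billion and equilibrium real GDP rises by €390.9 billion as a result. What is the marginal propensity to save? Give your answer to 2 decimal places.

0.33

Implied spending multiplier k = ΔY/ΔG = 390.9/129 ≈ 3.0302.
Since k = 1/(1 − MPC), MPC = 1 − 1/k = 1 − ΔG/ΔY = 1 − 129/390.9 ≈ 0.67.
MPS = 1 − MPC = 0.33.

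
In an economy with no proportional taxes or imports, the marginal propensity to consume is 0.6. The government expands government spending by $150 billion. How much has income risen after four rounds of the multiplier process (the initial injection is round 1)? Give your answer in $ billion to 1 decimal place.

Round 1 adds ΔG = $150 billion; each later round is MPC = 0.6 times the previous.
After 4 rounds: 150 + 90 + 54 + 32.4 = ΔG·(1 − c^4)/(1 − c) = 150 × (1 − 0.1296)/0.4 = $326.4 billion.

$326.4 billion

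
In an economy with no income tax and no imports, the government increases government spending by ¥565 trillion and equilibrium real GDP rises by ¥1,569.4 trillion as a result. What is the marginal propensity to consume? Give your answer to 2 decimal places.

0.64

Implied spending multiplier k = ΔY/ΔG = 1,569.4/565 ≈ 2.7777.
Since k = 1/(1 − MPC), MPC = 1 − 1/k = 1 − ΔG/ΔY = 1 − 565/1,569.4 ≈ 0.64.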